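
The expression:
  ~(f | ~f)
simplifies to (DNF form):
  False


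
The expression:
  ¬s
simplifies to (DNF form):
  ¬s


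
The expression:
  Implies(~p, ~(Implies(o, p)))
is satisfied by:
  {o: True, p: True}
  {o: True, p: False}
  {p: True, o: False}


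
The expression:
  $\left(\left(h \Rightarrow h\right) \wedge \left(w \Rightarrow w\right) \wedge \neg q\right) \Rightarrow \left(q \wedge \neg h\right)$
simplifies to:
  $q$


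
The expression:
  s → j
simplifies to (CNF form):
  j ∨ ¬s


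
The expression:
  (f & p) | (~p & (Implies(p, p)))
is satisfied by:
  {f: True, p: False}
  {p: False, f: False}
  {p: True, f: True}


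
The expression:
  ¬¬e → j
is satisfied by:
  {j: True, e: False}
  {e: False, j: False}
  {e: True, j: True}


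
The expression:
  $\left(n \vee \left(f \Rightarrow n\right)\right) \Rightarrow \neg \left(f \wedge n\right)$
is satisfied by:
  {n: False, f: False}
  {f: True, n: False}
  {n: True, f: False}


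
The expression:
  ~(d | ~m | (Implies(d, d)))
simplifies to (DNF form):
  False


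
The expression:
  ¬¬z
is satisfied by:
  {z: True}


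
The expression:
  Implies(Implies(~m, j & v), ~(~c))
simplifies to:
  c | (~j & ~m) | (~m & ~v)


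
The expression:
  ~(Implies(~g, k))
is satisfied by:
  {g: False, k: False}


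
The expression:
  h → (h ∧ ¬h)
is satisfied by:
  {h: False}


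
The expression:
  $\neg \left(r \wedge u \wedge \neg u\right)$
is always true.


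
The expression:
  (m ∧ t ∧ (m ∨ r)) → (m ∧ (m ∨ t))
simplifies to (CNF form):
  True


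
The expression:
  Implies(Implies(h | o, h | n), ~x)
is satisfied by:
  {o: True, n: False, h: False, x: False}
  {o: False, n: False, h: False, x: False}
  {o: True, h: True, n: False, x: False}
  {h: True, o: False, n: False, x: False}
  {o: True, n: True, h: False, x: False}
  {n: True, o: False, h: False, x: False}
  {o: True, h: True, n: True, x: False}
  {h: True, n: True, o: False, x: False}
  {x: True, o: True, n: False, h: False}


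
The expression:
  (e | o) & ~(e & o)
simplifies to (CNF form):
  (e | o) & (e | ~e) & (o | ~o) & (~e | ~o)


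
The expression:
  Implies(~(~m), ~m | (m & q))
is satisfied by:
  {q: True, m: False}
  {m: False, q: False}
  {m: True, q: True}


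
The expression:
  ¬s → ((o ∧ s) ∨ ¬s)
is always true.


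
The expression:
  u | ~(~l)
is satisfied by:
  {l: True, u: True}
  {l: True, u: False}
  {u: True, l: False}


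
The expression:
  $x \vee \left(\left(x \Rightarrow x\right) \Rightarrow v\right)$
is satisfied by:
  {x: True, v: True}
  {x: True, v: False}
  {v: True, x: False}


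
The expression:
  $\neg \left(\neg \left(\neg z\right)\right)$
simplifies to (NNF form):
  $\neg z$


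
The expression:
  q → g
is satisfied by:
  {g: True, q: False}
  {q: False, g: False}
  {q: True, g: True}


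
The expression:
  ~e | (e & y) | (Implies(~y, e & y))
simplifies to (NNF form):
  y | ~e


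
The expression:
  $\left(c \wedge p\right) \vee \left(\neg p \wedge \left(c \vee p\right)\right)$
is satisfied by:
  {c: True}


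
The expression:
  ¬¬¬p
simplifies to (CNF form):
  ¬p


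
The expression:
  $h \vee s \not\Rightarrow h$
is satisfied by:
  {s: True, h: True}
  {s: True, h: False}
  {h: True, s: False}


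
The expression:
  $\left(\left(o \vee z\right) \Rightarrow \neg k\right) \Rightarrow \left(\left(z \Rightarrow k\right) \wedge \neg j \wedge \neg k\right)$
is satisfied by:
  {k: True, o: True, z: True, j: False}
  {j: True, k: True, o: True, z: True}
  {k: True, o: True, z: False, j: False}
  {k: True, o: True, j: True, z: False}
  {k: True, z: True, o: False, j: False}
  {k: True, j: True, z: True, o: False}
  {o: True, j: False, z: False, k: False}
  {j: False, z: False, o: False, k: False}


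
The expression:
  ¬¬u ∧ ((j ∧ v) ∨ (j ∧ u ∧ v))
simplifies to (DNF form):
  j ∧ u ∧ v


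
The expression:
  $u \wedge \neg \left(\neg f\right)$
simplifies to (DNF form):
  $f \wedge u$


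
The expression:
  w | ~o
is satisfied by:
  {w: True, o: False}
  {o: False, w: False}
  {o: True, w: True}


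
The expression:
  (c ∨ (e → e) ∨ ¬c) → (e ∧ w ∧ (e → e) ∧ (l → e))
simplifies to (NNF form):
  e ∧ w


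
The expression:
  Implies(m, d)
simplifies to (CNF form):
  d | ~m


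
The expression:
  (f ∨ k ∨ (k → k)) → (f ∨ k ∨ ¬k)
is always true.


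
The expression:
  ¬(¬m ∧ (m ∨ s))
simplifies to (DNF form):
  m ∨ ¬s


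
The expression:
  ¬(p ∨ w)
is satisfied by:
  {p: False, w: False}


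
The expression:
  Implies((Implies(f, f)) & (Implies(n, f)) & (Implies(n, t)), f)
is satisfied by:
  {n: True, f: True}
  {n: True, f: False}
  {f: True, n: False}


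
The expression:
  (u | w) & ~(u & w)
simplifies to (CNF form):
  (u | w) & (u | ~u) & (w | ~w) & (~u | ~w)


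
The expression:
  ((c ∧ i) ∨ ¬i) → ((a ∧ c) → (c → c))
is always true.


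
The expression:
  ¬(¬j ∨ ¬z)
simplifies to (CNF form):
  j ∧ z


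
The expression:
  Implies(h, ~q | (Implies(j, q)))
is always true.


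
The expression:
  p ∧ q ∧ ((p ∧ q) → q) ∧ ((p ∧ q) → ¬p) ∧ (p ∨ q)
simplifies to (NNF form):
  False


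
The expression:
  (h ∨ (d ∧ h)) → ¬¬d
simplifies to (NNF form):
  d ∨ ¬h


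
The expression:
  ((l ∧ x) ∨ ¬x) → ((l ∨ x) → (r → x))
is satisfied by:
  {x: True, l: False, r: False}
  {l: False, r: False, x: False}
  {r: True, x: True, l: False}
  {r: True, l: False, x: False}
  {x: True, l: True, r: False}
  {l: True, x: False, r: False}
  {r: True, l: True, x: True}


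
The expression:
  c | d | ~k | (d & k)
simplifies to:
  c | d | ~k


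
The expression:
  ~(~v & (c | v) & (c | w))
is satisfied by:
  {v: True, c: False}
  {c: False, v: False}
  {c: True, v: True}


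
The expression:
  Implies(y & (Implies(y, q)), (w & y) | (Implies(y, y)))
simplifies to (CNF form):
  True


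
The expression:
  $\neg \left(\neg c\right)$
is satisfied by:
  {c: True}


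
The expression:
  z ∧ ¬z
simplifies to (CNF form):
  False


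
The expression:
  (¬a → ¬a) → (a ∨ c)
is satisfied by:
  {a: True, c: True}
  {a: True, c: False}
  {c: True, a: False}


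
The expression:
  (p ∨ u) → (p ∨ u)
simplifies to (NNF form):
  True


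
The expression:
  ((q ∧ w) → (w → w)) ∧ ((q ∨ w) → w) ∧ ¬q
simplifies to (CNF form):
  ¬q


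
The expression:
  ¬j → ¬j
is always true.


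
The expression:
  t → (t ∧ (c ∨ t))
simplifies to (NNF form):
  True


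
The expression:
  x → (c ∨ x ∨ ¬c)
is always true.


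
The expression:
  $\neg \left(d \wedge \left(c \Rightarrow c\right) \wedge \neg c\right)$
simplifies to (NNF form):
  $c \vee \neg d$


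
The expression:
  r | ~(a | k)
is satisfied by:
  {r: True, a: False, k: False}
  {r: True, k: True, a: False}
  {r: True, a: True, k: False}
  {r: True, k: True, a: True}
  {k: False, a: False, r: False}


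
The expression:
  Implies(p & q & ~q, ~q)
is always true.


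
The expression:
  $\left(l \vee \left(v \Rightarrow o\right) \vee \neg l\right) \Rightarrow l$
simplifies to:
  $l$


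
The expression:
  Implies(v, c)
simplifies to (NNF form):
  c | ~v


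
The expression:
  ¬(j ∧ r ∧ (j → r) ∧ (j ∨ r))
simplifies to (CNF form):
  ¬j ∨ ¬r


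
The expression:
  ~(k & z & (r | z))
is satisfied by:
  {k: False, z: False}
  {z: True, k: False}
  {k: True, z: False}


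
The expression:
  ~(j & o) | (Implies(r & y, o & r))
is always true.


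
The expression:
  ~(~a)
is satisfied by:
  {a: True}


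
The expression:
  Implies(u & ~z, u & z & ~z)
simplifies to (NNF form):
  z | ~u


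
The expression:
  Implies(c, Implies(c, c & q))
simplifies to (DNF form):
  q | ~c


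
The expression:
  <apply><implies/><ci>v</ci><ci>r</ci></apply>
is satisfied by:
  {r: True, v: False}
  {v: False, r: False}
  {v: True, r: True}


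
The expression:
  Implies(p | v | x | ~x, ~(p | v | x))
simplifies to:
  ~p & ~v & ~x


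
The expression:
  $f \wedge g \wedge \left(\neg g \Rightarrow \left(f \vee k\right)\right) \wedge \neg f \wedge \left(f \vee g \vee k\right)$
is never true.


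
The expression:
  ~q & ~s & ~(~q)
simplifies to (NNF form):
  False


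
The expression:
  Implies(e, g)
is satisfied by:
  {g: True, e: False}
  {e: False, g: False}
  {e: True, g: True}


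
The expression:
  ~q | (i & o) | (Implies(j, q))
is always true.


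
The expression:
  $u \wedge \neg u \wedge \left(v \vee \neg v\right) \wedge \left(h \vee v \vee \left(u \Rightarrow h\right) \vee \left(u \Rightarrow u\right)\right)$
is never true.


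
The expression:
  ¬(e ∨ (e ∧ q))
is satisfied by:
  {e: False}


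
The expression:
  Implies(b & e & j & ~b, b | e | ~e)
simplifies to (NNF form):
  True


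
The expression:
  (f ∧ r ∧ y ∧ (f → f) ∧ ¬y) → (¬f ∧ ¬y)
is always true.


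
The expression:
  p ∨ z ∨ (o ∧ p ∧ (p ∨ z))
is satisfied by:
  {z: True, p: True}
  {z: True, p: False}
  {p: True, z: False}


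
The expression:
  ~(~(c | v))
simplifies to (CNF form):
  c | v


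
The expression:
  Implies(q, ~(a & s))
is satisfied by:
  {s: False, q: False, a: False}
  {a: True, s: False, q: False}
  {q: True, s: False, a: False}
  {a: True, q: True, s: False}
  {s: True, a: False, q: False}
  {a: True, s: True, q: False}
  {q: True, s: True, a: False}


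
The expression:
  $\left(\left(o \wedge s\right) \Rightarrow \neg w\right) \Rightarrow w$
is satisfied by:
  {w: True}


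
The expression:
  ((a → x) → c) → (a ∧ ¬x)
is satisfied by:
  {a: True, x: False, c: False}
  {x: False, c: False, a: False}
  {a: True, x: True, c: False}
  {x: True, a: False, c: False}
  {c: True, a: True, x: False}


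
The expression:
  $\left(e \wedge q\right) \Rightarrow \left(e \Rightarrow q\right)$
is always true.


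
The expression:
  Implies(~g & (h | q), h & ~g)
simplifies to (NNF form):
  g | h | ~q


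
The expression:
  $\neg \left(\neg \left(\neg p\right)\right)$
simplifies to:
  $\neg p$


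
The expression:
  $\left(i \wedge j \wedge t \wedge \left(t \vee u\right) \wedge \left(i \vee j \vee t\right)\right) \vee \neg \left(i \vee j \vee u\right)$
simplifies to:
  $\left(i \vee \neg j\right) \wedge \left(i \vee \neg u\right) \wedge \left(j \vee \neg i\right) \wedge \left(t \vee \neg j\right)$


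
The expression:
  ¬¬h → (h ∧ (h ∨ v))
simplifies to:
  True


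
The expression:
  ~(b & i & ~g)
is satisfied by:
  {g: True, b: False, i: False}
  {g: False, b: False, i: False}
  {i: True, g: True, b: False}
  {i: True, g: False, b: False}
  {b: True, g: True, i: False}
  {b: True, g: False, i: False}
  {b: True, i: True, g: True}


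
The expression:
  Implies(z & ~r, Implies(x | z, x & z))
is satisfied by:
  {r: True, x: True, z: False}
  {r: True, z: False, x: False}
  {x: True, z: False, r: False}
  {x: False, z: False, r: False}
  {r: True, x: True, z: True}
  {r: True, z: True, x: False}
  {x: True, z: True, r: False}


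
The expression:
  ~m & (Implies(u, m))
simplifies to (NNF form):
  ~m & ~u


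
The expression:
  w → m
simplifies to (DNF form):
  m ∨ ¬w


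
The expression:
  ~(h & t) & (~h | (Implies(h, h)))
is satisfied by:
  {h: False, t: False}
  {t: True, h: False}
  {h: True, t: False}


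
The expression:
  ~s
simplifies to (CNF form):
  ~s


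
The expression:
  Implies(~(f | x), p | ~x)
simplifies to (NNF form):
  True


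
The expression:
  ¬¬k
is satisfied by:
  {k: True}


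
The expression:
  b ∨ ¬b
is always true.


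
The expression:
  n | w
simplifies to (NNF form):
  n | w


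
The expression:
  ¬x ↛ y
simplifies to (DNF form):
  ¬x ∧ ¬y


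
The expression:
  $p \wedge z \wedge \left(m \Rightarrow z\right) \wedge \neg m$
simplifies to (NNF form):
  $p \wedge z \wedge \neg m$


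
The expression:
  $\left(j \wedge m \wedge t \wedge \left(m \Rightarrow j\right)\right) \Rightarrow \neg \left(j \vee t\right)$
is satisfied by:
  {m: False, t: False, j: False}
  {j: True, m: False, t: False}
  {t: True, m: False, j: False}
  {j: True, t: True, m: False}
  {m: True, j: False, t: False}
  {j: True, m: True, t: False}
  {t: True, m: True, j: False}


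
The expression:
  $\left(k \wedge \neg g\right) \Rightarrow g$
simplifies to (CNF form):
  $g \vee \neg k$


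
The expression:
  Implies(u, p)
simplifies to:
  p | ~u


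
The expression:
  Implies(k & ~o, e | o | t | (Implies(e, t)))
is always true.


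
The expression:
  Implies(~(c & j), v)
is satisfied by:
  {v: True, j: True, c: True}
  {v: True, j: True, c: False}
  {v: True, c: True, j: False}
  {v: True, c: False, j: False}
  {j: True, c: True, v: False}


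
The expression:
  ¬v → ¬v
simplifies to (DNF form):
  True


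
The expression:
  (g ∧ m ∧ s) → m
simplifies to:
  True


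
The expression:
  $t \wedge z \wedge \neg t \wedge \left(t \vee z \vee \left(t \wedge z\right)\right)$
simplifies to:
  $\text{False}$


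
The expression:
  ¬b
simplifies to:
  ¬b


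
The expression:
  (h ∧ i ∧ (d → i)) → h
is always true.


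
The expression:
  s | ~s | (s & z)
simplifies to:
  True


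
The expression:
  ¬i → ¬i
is always true.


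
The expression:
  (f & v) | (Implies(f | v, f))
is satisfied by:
  {f: True, v: False}
  {v: False, f: False}
  {v: True, f: True}


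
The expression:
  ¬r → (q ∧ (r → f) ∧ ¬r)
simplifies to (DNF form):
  q ∨ r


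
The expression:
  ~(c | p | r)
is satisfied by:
  {p: False, r: False, c: False}


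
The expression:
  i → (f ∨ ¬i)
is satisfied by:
  {f: True, i: False}
  {i: False, f: False}
  {i: True, f: True}


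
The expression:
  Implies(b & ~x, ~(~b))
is always true.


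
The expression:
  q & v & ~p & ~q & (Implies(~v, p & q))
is never true.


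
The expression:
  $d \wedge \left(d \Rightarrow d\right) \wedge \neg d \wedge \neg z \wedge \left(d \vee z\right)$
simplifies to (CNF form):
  $\text{False}$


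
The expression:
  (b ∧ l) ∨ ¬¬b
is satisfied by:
  {b: True}


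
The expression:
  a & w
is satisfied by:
  {a: True, w: True}


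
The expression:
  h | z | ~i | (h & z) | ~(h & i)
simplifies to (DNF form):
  True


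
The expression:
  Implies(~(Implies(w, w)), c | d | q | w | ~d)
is always true.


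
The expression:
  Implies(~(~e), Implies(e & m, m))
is always true.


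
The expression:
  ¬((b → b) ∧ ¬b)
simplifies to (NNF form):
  b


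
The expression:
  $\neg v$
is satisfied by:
  {v: False}


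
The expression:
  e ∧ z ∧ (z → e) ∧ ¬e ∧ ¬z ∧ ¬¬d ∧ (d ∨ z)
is never true.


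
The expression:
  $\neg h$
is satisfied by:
  {h: False}


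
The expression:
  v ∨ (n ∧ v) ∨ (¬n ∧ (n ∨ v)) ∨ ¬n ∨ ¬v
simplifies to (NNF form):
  True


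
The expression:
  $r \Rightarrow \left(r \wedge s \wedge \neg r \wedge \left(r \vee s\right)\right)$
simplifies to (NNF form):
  $\neg r$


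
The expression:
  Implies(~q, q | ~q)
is always true.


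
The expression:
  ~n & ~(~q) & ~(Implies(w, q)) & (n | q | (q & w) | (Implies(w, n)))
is never true.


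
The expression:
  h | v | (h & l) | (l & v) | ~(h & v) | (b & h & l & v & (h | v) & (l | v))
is always true.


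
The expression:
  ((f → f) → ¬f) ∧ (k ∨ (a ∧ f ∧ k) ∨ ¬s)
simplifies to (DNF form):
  (k ∧ ¬f) ∨ (¬f ∧ ¬s)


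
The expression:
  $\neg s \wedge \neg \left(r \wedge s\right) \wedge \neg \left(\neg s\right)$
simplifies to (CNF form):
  $\text{False}$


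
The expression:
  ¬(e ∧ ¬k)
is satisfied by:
  {k: True, e: False}
  {e: False, k: False}
  {e: True, k: True}


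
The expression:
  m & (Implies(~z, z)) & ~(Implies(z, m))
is never true.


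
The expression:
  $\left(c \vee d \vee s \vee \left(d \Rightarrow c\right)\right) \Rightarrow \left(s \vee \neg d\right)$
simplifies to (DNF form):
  $s \vee \neg d$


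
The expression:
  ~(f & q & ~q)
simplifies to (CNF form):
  True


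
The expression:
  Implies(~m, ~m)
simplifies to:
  True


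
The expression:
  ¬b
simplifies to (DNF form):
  ¬b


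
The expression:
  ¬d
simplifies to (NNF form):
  ¬d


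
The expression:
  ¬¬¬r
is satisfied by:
  {r: False}


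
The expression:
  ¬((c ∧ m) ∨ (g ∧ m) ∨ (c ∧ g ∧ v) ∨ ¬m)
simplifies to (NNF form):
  m ∧ ¬c ∧ ¬g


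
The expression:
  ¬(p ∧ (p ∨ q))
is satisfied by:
  {p: False}


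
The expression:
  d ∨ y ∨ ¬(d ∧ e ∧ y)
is always true.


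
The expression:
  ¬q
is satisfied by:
  {q: False}


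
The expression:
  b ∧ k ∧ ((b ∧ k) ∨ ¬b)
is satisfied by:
  {b: True, k: True}


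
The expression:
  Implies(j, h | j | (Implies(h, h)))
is always true.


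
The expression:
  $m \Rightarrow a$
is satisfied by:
  {a: True, m: False}
  {m: False, a: False}
  {m: True, a: True}


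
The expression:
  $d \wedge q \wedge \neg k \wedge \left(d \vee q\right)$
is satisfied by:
  {d: True, q: True, k: False}


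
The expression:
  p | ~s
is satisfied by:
  {p: True, s: False}
  {s: False, p: False}
  {s: True, p: True}


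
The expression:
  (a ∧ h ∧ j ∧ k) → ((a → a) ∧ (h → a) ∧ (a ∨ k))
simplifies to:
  True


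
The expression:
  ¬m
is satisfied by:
  {m: False}


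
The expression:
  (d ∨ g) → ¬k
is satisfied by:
  {g: False, k: False, d: False}
  {d: True, g: False, k: False}
  {g: True, d: False, k: False}
  {d: True, g: True, k: False}
  {k: True, d: False, g: False}


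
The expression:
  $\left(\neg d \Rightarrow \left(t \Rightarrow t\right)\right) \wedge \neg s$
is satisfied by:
  {s: False}


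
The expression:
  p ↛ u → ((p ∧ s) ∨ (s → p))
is always true.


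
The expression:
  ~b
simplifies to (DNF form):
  ~b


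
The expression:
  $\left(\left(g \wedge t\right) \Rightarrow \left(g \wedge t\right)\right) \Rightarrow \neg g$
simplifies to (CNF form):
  $\neg g$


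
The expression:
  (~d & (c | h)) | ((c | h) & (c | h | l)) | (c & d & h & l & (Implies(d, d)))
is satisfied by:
  {c: True, h: True}
  {c: True, h: False}
  {h: True, c: False}


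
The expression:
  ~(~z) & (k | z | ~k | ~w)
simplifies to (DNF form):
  z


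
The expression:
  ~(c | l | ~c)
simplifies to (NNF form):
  False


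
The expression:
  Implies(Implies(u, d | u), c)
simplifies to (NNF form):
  c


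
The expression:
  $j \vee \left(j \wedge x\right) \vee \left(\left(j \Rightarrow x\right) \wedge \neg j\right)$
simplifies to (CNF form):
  $\text{True}$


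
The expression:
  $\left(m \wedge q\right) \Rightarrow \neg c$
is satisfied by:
  {m: False, q: False, c: False}
  {c: True, m: False, q: False}
  {q: True, m: False, c: False}
  {c: True, q: True, m: False}
  {m: True, c: False, q: False}
  {c: True, m: True, q: False}
  {q: True, m: True, c: False}


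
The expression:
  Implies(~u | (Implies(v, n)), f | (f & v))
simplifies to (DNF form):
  f | (u & v & ~n)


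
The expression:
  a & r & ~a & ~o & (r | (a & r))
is never true.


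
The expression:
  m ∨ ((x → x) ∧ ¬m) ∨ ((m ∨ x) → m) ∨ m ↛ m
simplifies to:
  True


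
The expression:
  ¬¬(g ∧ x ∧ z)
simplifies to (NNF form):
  g ∧ x ∧ z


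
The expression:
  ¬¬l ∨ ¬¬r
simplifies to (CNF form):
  l ∨ r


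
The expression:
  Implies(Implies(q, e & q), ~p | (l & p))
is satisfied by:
  {l: True, q: True, p: False, e: False}
  {l: True, q: False, p: False, e: False}
  {l: True, e: True, q: True, p: False}
  {l: True, e: True, q: False, p: False}
  {q: True, e: False, p: False, l: False}
  {q: False, e: False, p: False, l: False}
  {e: True, q: True, p: False, l: False}
  {e: True, q: False, p: False, l: False}
  {l: True, p: True, q: True, e: False}
  {l: True, p: True, q: False, e: False}
  {l: True, e: True, p: True, q: True}
  {l: True, e: True, p: True, q: False}
  {p: True, q: True, e: False, l: False}


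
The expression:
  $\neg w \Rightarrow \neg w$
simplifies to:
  $\text{True}$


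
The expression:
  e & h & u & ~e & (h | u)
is never true.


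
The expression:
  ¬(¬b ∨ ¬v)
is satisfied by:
  {b: True, v: True}


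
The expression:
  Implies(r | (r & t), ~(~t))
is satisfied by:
  {t: True, r: False}
  {r: False, t: False}
  {r: True, t: True}


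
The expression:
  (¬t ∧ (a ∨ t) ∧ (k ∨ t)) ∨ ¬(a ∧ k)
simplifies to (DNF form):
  ¬a ∨ ¬k ∨ ¬t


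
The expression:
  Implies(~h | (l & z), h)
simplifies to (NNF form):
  h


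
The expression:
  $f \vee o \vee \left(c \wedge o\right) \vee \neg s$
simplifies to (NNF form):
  $f \vee o \vee \neg s$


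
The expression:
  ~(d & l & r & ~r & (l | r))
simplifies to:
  True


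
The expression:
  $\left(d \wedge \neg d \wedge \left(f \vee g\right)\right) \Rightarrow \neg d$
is always true.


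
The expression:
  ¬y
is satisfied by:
  {y: False}


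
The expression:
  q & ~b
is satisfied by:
  {q: True, b: False}


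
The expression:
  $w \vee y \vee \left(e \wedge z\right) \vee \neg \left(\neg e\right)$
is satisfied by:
  {y: True, e: True, w: True}
  {y: True, e: True, w: False}
  {y: True, w: True, e: False}
  {y: True, w: False, e: False}
  {e: True, w: True, y: False}
  {e: True, w: False, y: False}
  {w: True, e: False, y: False}


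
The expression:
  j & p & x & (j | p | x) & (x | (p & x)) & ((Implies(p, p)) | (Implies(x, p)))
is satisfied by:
  {p: True, j: True, x: True}


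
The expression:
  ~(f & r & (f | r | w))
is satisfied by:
  {r: False, f: False}
  {f: True, r: False}
  {r: True, f: False}


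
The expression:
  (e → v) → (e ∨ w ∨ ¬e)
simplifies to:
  True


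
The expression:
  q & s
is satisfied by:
  {s: True, q: True}


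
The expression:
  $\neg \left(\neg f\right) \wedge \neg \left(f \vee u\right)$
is never true.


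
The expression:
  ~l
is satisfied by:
  {l: False}


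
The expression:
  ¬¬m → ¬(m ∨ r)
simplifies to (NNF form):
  ¬m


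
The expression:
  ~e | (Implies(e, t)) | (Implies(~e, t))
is always true.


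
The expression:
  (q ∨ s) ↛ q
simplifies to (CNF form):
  s ∧ ¬q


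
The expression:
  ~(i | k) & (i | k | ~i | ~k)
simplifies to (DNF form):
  ~i & ~k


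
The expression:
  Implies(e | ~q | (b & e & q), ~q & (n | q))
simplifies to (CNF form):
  (n | q) & (n | ~e) & (q | ~q) & (~e | ~q)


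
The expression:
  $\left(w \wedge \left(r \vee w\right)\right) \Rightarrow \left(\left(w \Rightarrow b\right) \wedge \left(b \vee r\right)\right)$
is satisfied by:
  {b: True, w: False}
  {w: False, b: False}
  {w: True, b: True}


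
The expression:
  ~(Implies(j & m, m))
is never true.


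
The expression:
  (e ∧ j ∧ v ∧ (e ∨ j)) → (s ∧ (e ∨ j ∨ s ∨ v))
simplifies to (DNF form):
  s ∨ ¬e ∨ ¬j ∨ ¬v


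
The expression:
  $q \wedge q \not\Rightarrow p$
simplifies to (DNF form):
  $q \wedge \neg p$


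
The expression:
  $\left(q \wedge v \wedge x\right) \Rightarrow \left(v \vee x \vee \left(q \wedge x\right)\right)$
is always true.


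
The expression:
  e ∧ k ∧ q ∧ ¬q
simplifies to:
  False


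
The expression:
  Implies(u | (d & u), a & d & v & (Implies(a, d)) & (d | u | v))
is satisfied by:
  {v: True, a: True, d: True, u: False}
  {v: True, a: True, d: False, u: False}
  {v: True, d: True, a: False, u: False}
  {v: True, d: False, a: False, u: False}
  {a: True, d: True, v: False, u: False}
  {a: True, v: False, d: False, u: False}
  {a: False, d: True, v: False, u: False}
  {a: False, v: False, d: False, u: False}
  {v: True, u: True, a: True, d: True}


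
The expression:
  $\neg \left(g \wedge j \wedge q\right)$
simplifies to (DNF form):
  $\neg g \vee \neg j \vee \neg q$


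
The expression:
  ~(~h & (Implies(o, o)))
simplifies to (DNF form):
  h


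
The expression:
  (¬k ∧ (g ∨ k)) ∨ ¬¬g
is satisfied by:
  {g: True}


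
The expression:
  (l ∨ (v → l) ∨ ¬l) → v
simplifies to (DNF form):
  v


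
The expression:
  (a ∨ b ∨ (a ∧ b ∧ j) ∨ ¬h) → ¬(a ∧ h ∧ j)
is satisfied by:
  {h: False, a: False, j: False}
  {j: True, h: False, a: False}
  {a: True, h: False, j: False}
  {j: True, a: True, h: False}
  {h: True, j: False, a: False}
  {j: True, h: True, a: False}
  {a: True, h: True, j: False}


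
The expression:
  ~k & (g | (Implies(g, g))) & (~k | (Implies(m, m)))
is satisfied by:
  {k: False}


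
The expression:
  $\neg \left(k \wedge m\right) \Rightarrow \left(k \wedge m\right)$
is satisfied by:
  {m: True, k: True}


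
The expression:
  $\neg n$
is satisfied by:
  {n: False}


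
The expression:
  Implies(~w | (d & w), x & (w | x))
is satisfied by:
  {x: True, w: True, d: False}
  {x: True, d: False, w: False}
  {x: True, w: True, d: True}
  {x: True, d: True, w: False}
  {w: True, d: False, x: False}


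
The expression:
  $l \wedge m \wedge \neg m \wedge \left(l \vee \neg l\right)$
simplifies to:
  $\text{False}$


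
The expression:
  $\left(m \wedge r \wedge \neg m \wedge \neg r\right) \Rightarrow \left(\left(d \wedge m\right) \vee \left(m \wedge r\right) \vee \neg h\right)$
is always true.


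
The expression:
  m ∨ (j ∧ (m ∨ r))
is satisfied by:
  {r: True, m: True, j: True}
  {r: True, m: True, j: False}
  {m: True, j: True, r: False}
  {m: True, j: False, r: False}
  {r: True, j: True, m: False}


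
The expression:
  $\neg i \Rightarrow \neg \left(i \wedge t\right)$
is always true.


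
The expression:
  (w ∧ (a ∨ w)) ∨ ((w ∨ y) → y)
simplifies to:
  True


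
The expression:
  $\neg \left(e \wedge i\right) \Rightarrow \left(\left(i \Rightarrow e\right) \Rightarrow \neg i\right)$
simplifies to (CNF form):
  $\text{True}$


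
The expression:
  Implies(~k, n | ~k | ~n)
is always true.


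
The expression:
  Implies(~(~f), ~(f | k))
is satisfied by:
  {f: False}


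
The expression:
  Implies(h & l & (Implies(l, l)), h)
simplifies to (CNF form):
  True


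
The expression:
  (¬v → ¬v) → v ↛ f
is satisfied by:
  {v: True, f: False}


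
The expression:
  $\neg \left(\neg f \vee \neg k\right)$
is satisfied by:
  {f: True, k: True}


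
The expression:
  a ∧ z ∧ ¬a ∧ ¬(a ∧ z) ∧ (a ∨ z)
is never true.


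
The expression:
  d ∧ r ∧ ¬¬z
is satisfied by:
  {r: True, z: True, d: True}


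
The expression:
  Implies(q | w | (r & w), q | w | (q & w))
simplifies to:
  True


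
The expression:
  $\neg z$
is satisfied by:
  {z: False}


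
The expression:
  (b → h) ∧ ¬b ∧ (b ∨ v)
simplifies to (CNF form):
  v ∧ ¬b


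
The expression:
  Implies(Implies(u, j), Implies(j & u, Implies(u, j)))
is always true.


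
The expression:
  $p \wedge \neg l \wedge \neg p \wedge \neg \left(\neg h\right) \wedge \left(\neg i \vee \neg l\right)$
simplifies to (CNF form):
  $\text{False}$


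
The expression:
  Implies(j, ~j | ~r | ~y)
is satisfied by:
  {y: False, r: False, j: False}
  {j: True, y: False, r: False}
  {r: True, y: False, j: False}
  {j: True, r: True, y: False}
  {y: True, j: False, r: False}
  {j: True, y: True, r: False}
  {r: True, y: True, j: False}


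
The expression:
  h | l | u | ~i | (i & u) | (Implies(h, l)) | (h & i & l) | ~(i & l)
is always true.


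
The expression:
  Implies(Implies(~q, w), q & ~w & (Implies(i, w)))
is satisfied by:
  {q: False, w: False, i: False}
  {i: True, q: False, w: False}
  {q: True, i: False, w: False}


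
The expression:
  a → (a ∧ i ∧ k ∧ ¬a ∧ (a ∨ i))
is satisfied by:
  {a: False}


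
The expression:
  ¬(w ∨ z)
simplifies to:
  ¬w ∧ ¬z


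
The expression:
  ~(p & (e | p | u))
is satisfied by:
  {p: False}


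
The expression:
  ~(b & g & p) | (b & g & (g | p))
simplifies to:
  True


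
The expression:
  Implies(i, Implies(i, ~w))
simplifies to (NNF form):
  ~i | ~w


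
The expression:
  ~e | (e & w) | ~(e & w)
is always true.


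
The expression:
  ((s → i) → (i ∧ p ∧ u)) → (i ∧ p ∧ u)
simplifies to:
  i ∨ ¬s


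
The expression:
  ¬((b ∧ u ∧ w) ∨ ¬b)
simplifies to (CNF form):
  b ∧ (¬u ∨ ¬w)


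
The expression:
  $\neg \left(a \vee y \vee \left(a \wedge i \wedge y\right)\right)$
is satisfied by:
  {y: False, a: False}


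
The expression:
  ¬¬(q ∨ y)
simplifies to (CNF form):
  q ∨ y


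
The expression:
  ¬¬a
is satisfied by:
  {a: True}


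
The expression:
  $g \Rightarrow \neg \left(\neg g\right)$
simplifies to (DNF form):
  $\text{True}$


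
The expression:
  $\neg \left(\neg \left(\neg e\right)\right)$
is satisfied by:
  {e: False}


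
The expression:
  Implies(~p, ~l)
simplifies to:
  p | ~l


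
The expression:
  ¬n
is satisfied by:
  {n: False}


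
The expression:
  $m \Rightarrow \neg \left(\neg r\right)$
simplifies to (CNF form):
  $r \vee \neg m$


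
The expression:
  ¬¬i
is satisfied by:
  {i: True}


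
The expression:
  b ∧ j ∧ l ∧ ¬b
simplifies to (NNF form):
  False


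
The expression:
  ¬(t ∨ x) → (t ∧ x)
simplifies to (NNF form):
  t ∨ x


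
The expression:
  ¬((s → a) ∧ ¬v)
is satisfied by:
  {v: True, s: True, a: False}
  {v: True, a: False, s: False}
  {v: True, s: True, a: True}
  {v: True, a: True, s: False}
  {s: True, a: False, v: False}


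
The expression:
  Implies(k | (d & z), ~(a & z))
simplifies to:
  ~a | ~z | (~d & ~k)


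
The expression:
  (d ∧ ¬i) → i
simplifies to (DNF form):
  i ∨ ¬d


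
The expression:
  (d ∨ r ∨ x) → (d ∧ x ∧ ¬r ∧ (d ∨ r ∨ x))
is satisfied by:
  {d: False, r: False, x: False}
  {x: True, d: True, r: False}


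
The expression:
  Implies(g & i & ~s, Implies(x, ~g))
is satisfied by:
  {s: True, g: False, x: False, i: False}
  {i: False, g: False, s: False, x: False}
  {i: True, s: True, g: False, x: False}
  {i: True, g: False, s: False, x: False}
  {x: True, s: True, i: False, g: False}
  {x: True, i: False, g: False, s: False}
  {x: True, i: True, s: True, g: False}
  {x: True, i: True, g: False, s: False}
  {s: True, g: True, x: False, i: False}
  {g: True, x: False, s: False, i: False}
  {i: True, g: True, s: True, x: False}
  {i: True, g: True, x: False, s: False}
  {s: True, g: True, x: True, i: False}
  {g: True, x: True, i: False, s: False}
  {i: True, g: True, x: True, s: True}


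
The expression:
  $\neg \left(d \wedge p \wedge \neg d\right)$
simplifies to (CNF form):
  $\text{True}$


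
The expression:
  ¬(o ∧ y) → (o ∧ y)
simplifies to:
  o ∧ y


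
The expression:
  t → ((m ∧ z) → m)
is always true.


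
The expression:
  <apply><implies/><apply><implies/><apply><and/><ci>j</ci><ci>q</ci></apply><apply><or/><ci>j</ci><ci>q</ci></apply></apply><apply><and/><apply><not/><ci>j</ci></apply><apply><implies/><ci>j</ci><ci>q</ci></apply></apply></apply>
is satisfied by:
  {j: False}


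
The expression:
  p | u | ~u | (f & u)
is always true.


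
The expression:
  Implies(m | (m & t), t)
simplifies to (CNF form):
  t | ~m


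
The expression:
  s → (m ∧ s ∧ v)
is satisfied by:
  {m: True, v: True, s: False}
  {m: True, v: False, s: False}
  {v: True, m: False, s: False}
  {m: False, v: False, s: False}
  {m: True, s: True, v: True}


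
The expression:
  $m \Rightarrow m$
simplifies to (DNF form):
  $\text{True}$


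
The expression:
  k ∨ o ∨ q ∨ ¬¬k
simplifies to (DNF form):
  k ∨ o ∨ q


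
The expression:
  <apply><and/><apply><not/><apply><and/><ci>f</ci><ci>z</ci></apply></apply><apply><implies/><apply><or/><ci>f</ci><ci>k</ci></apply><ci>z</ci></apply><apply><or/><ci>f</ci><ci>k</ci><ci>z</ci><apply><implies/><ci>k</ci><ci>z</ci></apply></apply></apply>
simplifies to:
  <apply><and/><apply><not/><ci>f</ci></apply><apply><or/><ci>z</ci><apply><not/><ci>k</ci></apply></apply></apply>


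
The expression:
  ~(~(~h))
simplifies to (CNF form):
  ~h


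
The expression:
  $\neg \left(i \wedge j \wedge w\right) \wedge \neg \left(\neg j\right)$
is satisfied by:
  {j: True, w: False, i: False}
  {j: True, i: True, w: False}
  {j: True, w: True, i: False}


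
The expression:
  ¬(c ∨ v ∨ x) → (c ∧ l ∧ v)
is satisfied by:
  {x: True, v: True, c: True}
  {x: True, v: True, c: False}
  {x: True, c: True, v: False}
  {x: True, c: False, v: False}
  {v: True, c: True, x: False}
  {v: True, c: False, x: False}
  {c: True, v: False, x: False}


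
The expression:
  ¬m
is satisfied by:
  {m: False}


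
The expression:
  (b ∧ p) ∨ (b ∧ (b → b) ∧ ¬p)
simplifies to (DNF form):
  b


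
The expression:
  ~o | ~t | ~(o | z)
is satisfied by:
  {o: False, t: False}
  {t: True, o: False}
  {o: True, t: False}


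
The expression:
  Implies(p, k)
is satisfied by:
  {k: True, p: False}
  {p: False, k: False}
  {p: True, k: True}


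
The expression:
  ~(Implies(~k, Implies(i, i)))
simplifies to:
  False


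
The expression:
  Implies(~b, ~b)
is always true.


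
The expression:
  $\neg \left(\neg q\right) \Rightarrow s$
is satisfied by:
  {s: True, q: False}
  {q: False, s: False}
  {q: True, s: True}


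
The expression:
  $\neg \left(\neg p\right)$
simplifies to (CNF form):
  $p$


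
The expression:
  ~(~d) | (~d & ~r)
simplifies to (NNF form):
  d | ~r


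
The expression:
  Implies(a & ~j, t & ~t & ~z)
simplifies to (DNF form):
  j | ~a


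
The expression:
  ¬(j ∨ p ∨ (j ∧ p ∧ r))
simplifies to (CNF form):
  ¬j ∧ ¬p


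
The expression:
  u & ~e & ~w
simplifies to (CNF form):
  u & ~e & ~w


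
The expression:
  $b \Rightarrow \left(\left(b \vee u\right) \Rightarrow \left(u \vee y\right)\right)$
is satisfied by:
  {y: True, u: True, b: False}
  {y: True, u: False, b: False}
  {u: True, y: False, b: False}
  {y: False, u: False, b: False}
  {y: True, b: True, u: True}
  {y: True, b: True, u: False}
  {b: True, u: True, y: False}


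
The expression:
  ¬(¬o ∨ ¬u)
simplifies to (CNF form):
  o ∧ u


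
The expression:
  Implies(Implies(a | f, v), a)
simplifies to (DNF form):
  a | (f & ~v)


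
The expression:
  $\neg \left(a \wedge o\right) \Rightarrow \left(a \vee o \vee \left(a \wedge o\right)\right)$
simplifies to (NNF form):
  $a \vee o$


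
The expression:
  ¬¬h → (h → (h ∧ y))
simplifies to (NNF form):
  y ∨ ¬h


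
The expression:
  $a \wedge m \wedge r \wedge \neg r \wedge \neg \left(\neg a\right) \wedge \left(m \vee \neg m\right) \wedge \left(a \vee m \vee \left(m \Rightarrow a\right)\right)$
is never true.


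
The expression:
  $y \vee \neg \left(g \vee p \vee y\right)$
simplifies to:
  $y \vee \left(\neg g \wedge \neg p\right)$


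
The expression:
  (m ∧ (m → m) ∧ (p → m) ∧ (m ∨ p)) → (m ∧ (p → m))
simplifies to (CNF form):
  True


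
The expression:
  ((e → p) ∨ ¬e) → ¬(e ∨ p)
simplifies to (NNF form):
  ¬p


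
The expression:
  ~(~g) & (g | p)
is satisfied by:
  {g: True}


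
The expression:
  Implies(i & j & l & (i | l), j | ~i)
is always true.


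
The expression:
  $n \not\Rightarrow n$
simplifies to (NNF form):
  $\text{False}$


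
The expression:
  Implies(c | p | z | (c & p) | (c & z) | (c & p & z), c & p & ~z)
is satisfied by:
  {z: False, p: False, c: False}
  {c: True, p: True, z: False}


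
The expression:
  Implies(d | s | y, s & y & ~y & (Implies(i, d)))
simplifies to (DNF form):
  ~d & ~s & ~y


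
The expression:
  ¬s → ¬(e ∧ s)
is always true.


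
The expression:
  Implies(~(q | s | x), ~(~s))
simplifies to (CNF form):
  q | s | x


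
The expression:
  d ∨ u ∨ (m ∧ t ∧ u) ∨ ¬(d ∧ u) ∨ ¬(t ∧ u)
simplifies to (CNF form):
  True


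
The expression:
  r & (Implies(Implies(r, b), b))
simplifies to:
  r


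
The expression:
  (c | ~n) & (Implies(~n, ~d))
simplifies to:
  (c & n) | (~d & ~n)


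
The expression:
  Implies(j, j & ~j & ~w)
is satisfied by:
  {j: False}


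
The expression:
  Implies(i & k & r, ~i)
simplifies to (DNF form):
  ~i | ~k | ~r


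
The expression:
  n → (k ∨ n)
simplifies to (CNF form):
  True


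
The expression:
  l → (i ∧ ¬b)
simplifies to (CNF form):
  (i ∨ ¬l) ∧ (¬b ∨ ¬l)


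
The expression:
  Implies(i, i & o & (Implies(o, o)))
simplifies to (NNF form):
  o | ~i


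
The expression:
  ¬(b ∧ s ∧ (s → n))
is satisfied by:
  {s: False, n: False, b: False}
  {b: True, s: False, n: False}
  {n: True, s: False, b: False}
  {b: True, n: True, s: False}
  {s: True, b: False, n: False}
  {b: True, s: True, n: False}
  {n: True, s: True, b: False}


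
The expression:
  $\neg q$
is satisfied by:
  {q: False}


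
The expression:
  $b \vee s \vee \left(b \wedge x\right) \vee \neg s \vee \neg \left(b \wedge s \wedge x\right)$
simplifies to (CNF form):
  $\text{True}$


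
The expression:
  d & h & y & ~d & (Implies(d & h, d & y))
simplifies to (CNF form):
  False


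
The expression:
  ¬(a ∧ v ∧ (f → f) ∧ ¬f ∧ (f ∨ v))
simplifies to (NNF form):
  f ∨ ¬a ∨ ¬v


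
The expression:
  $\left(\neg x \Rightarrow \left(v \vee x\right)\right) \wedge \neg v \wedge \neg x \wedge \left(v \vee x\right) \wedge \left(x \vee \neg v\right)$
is never true.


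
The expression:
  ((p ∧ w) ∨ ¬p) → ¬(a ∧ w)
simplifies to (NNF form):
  ¬a ∨ ¬w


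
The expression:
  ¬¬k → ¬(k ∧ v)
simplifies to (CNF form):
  ¬k ∨ ¬v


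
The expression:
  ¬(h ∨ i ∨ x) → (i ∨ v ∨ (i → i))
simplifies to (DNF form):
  True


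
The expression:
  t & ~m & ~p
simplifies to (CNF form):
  t & ~m & ~p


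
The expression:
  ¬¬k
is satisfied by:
  {k: True}


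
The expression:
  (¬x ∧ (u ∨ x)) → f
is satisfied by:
  {x: True, f: True, u: False}
  {x: True, f: False, u: False}
  {f: True, x: False, u: False}
  {x: False, f: False, u: False}
  {x: True, u: True, f: True}
  {x: True, u: True, f: False}
  {u: True, f: True, x: False}
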